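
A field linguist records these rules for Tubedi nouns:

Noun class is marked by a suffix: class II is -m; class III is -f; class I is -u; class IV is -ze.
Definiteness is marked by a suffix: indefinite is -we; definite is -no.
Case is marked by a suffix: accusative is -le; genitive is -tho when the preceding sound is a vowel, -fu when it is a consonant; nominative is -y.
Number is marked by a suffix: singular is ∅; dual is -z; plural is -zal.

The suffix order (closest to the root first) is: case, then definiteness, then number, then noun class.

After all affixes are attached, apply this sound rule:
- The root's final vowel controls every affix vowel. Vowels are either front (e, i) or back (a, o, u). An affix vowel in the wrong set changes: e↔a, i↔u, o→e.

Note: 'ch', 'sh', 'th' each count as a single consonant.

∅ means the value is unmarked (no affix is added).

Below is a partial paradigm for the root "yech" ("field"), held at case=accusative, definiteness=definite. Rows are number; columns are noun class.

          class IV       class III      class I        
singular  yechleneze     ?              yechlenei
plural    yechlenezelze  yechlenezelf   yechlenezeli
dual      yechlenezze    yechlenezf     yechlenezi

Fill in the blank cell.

Attach case accusative -le → yechle.
Attach definiteness definite -no → yechleno.
number = singular: zero marking, form stays yechleno.
Attach noun class class III -f → yechlenof.
Apply vowel harmony: yechlenof → yechlenef.

yechlenef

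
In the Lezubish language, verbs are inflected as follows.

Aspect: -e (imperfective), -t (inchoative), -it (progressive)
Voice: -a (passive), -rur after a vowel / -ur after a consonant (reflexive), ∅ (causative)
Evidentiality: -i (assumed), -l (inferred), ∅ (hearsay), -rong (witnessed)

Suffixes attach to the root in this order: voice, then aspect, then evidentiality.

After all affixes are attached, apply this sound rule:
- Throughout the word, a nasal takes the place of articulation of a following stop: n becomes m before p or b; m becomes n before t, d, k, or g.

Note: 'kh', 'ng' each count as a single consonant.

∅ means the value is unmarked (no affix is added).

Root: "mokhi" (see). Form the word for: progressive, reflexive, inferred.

Attach voice reflexive -rur (after vowel 'i') → mokhirur.
Attach aspect progressive -it → mokhirurit.
Attach evidentiality inferred -l → mokhiruritl.
Nasal assimilation: no change.

mokhiruritl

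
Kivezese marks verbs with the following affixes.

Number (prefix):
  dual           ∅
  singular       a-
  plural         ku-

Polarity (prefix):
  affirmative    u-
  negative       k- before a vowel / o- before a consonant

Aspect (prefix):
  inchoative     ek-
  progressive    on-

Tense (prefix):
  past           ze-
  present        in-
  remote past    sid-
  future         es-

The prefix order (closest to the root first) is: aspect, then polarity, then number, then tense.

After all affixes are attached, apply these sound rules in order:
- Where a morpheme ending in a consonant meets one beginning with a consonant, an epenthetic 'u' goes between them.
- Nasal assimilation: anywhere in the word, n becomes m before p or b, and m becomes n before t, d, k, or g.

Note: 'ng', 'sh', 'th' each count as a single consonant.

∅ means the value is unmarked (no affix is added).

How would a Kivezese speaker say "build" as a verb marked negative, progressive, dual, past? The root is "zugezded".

Attach aspect progressive on- → onzugezded.
Attach polarity negative k- (before vowel 'o') → konzugezded.
number = dual: zero marking, form stays konzugezded.
Attach tense past ze- → zekonzugezded.
Apply epenthesis: zekonzugezded → zekonuzugezded.
Nasal assimilation: no change.

zekonuzugezded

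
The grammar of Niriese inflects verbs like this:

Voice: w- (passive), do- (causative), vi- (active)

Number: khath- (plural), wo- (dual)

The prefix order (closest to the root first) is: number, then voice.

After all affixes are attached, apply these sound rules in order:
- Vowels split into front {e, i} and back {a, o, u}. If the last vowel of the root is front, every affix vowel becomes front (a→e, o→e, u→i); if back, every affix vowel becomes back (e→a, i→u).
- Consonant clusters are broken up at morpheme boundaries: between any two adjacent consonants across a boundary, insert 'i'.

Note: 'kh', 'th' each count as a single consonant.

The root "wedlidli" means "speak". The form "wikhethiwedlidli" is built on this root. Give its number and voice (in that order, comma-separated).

Segment: w-khath-wedlidli.
number: khath- → plural.
voice: w- → passive.

plural, passive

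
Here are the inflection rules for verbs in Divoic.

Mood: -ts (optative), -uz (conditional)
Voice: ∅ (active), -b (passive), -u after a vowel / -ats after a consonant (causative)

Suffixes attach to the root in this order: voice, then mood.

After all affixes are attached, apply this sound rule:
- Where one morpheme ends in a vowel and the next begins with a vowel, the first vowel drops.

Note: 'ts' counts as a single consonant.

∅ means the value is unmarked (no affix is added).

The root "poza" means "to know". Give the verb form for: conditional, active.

voice = active: zero marking, form stays poza.
Attach mood conditional -uz → pozauz.
Apply vowel deletion: pozauz → pozuz.

pozuz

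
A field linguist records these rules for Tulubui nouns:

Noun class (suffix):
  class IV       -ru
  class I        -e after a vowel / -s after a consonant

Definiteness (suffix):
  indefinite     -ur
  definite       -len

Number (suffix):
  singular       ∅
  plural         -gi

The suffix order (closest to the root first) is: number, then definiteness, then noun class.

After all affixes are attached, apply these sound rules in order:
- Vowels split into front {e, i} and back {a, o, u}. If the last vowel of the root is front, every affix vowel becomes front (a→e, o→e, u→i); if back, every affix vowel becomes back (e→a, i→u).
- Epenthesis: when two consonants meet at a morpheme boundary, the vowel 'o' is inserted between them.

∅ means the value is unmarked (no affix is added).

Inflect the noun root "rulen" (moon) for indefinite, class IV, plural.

Attach number plural -gi → rulengi.
Attach definiteness indefinite -ur → rulengiur.
Attach noun class class IV -ru → rulengiurru.
Apply vowel harmony: rulengiurru → rulengiirri.
Apply epenthesis: rulengiirri → rulenogiirori.

rulenogiirori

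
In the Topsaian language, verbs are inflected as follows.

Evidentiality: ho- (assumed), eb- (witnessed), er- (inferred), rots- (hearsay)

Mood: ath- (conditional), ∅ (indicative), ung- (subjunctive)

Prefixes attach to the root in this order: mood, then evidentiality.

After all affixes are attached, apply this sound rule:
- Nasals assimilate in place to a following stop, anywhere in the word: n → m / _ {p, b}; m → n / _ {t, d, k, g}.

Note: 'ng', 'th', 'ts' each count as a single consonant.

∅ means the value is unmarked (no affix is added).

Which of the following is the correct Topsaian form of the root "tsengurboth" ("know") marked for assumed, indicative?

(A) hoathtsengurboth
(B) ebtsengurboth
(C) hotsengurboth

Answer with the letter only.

C

mood = indicative: zero marking, form stays tsengurboth.
Attach evidentiality assumed ho- → hotsengurboth.
Nasal assimilation: no change.
So the correct form is hotsengurboth, option (C).
(B) ebtsengurboth is wrong: it uses witnessed instead of assumed for evidentiality.
(A) hoathtsengurboth is wrong: it uses conditional instead of indicative for mood.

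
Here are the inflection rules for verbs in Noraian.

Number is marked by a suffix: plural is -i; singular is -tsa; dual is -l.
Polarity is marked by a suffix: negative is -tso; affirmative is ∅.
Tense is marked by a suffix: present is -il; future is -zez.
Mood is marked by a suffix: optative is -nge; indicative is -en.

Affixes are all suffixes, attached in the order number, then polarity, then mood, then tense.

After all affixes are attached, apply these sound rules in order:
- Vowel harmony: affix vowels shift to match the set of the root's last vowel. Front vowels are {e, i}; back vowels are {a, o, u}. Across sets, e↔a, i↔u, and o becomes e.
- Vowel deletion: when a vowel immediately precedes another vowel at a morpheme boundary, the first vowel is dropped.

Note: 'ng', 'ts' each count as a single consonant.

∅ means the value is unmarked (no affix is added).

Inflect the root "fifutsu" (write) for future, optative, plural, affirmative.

Attach number plural -i → fifutsui.
polarity = affirmative: zero marking, form stays fifutsui.
Attach mood optative -nge → fifutsuinge.
Attach tense future -zez → fifutsuingezez.
Apply vowel harmony: fifutsuingezez → fifutsuungazaz.
Apply vowel deletion: fifutsuungazaz → fifutsungazaz.

fifutsungazaz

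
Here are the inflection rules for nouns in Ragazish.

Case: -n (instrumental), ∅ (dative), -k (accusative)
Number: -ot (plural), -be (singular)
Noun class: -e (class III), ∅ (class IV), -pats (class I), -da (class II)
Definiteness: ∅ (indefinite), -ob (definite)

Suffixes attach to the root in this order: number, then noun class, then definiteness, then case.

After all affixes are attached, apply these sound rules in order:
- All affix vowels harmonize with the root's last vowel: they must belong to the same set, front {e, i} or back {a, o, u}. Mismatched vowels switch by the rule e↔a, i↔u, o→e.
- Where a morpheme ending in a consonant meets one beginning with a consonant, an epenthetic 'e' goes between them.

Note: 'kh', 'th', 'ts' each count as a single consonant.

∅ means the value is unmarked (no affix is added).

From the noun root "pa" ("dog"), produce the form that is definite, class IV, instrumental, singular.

Attach number singular -be → pabe.
noun class = class IV: zero marking, form stays pabe.
Attach definiteness definite -ob → pabeob.
Attach case instrumental -n → pabeobn.
Apply vowel harmony: pabeobn → pabaobn.
Apply epenthesis: pabaobn → pabaoben.

pabaoben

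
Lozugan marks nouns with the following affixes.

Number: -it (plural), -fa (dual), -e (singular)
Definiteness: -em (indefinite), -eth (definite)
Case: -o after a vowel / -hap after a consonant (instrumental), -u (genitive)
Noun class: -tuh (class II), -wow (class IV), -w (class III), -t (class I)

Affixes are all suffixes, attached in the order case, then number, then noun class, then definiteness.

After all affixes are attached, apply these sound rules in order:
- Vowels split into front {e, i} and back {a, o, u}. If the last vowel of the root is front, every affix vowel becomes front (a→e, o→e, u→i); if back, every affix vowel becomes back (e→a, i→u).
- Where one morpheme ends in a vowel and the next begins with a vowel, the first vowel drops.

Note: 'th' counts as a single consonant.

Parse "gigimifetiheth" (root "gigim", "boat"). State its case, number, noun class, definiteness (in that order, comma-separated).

Segment: gigim-u-fa-tuh-eth.
case: -u → genitive.
number: -fa → dual.
noun class: -tuh → class II.
definiteness: -eth → definite.

genitive, dual, class II, definite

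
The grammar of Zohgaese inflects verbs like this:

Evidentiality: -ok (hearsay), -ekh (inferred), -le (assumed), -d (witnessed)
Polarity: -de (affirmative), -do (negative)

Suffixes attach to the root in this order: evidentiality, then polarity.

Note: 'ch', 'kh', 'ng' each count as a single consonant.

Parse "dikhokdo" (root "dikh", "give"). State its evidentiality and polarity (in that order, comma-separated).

hearsay, negative

Segment: dikh-ok-do.
evidentiality: -ok → hearsay.
polarity: -do → negative.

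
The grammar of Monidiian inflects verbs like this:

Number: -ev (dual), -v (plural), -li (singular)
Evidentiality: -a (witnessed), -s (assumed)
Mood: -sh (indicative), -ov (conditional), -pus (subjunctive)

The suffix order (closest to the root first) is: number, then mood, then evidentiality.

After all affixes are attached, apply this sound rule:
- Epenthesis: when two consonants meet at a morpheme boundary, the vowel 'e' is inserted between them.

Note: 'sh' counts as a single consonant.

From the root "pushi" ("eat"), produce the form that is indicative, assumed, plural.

Attach number plural -v → pushiv.
Attach mood indicative -sh → pushivsh.
Attach evidentiality assumed -s → pushivshs.
Apply epenthesis: pushivshs → pushiveshes.

pushiveshes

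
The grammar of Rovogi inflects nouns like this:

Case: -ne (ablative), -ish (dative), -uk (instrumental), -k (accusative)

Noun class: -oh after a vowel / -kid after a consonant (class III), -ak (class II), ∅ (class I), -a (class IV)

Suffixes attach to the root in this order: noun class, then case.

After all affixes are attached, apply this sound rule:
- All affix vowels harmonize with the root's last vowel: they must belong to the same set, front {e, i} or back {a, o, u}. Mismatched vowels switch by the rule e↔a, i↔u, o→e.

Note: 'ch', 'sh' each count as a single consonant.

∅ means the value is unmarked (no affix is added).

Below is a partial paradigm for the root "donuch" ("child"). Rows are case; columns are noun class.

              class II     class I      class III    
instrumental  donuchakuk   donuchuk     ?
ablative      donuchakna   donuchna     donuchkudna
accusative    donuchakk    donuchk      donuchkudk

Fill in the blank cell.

donuchkuduk

Attach noun class class III -kid (after consonant 'ch') → donuchkid.
Attach case instrumental -uk → donuchkiduk.
Apply vowel harmony: donuchkiduk → donuchkuduk.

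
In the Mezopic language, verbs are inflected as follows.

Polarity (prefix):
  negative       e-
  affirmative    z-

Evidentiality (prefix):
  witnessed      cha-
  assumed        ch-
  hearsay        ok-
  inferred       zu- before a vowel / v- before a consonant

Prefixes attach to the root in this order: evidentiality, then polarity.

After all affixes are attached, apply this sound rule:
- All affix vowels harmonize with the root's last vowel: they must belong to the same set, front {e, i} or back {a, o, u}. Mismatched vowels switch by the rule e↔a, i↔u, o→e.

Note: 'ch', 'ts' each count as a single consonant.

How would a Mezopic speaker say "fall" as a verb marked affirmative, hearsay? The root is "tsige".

Attach evidentiality hearsay ok- → oktsige.
Attach polarity affirmative z- → zoktsige.
Apply vowel harmony: zoktsige → zektsige.

zektsige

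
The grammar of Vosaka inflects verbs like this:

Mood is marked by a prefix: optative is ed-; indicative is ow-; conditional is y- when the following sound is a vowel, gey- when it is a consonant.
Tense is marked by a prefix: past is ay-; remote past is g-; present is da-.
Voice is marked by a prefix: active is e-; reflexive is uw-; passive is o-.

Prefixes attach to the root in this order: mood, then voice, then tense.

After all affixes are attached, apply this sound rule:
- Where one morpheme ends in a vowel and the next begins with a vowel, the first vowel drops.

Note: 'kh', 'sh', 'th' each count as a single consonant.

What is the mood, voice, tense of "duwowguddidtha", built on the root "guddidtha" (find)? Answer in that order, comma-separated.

indicative, reflexive, present

Segment: da-uw-ow-guddidtha.
mood: ow- → indicative.
voice: uw- → reflexive.
tense: da- → present.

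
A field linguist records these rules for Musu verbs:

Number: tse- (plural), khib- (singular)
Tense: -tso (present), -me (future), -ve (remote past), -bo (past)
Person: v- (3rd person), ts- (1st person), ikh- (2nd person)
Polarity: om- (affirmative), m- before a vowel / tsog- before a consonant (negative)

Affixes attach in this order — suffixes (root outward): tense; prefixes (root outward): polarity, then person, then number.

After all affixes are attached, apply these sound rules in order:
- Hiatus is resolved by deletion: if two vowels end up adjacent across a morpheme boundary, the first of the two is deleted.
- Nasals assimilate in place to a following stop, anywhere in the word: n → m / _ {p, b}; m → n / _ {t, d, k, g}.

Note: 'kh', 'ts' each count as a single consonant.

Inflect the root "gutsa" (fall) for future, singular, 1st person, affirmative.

khibtsongutsame

Attach tense future -me → gutsame.
Attach polarity affirmative om- → omgutsame.
Attach person 1st person ts- → tsomgutsame.
Attach number singular khib- → khibtsomgutsame.
Vowel deletion: no change.
Apply nasal assimilation: khibtsomgutsame → khibtsongutsame.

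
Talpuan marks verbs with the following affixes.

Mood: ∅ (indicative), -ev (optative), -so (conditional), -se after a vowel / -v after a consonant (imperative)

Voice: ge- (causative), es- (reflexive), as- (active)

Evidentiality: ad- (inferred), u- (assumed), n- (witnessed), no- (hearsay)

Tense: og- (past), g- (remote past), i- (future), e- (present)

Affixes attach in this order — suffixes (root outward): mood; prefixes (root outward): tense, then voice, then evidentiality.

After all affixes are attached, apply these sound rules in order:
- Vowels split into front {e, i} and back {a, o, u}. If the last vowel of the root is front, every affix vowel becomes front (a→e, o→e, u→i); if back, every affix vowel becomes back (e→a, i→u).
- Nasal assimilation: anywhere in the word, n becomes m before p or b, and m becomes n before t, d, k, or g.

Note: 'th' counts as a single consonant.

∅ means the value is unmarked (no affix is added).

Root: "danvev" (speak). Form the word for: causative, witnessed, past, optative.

Attach mood optative -ev → danvevev.
Attach tense past og- → ogdanvevev.
Attach voice causative ge- → geogdanvevev.
Attach evidentiality witnessed n- → ngeogdanvevev.
Apply vowel harmony: ngeogdanvevev → ngeegdanvevev.
Nasal assimilation: no change.

ngeegdanvevev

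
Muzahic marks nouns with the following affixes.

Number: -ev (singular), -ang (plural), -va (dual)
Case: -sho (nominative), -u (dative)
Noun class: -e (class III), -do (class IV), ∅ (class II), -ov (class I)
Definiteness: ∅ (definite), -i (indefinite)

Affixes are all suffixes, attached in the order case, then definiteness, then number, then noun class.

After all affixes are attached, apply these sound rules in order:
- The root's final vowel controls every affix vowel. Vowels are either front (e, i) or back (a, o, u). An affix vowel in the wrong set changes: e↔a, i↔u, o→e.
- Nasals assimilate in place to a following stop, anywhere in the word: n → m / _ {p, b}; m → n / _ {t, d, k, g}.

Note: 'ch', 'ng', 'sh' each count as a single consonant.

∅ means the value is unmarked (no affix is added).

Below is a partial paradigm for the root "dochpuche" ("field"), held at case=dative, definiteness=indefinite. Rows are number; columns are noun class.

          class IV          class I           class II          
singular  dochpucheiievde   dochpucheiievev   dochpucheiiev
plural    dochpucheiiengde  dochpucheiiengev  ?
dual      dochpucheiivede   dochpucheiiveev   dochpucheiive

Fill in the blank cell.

Attach case dative -u → dochpucheu.
Attach definiteness indefinite -i → dochpucheui.
Attach number plural -ang → dochpucheuiang.
noun class = class II: zero marking, form stays dochpucheuiang.
Apply vowel harmony: dochpucheuiang → dochpucheiieng.
Nasal assimilation: no change.

dochpucheiieng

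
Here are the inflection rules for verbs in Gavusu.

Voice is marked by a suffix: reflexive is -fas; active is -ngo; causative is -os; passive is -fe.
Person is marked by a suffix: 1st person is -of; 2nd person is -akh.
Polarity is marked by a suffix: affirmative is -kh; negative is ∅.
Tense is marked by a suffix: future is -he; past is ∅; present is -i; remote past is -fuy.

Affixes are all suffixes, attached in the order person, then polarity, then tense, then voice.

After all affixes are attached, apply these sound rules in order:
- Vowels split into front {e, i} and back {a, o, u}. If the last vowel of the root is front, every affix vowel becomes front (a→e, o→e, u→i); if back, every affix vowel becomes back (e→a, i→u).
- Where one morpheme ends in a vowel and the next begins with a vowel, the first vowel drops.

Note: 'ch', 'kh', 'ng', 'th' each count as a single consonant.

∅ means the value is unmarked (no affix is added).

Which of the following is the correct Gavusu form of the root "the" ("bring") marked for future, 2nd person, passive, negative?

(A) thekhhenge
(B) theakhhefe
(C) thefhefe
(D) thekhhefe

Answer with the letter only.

Attach person 2nd person -akh → theakh.
polarity = negative: zero marking, form stays theakh.
Attach tense future -he → theakhhe.
Attach voice passive -fe → theakhhefe.
Apply vowel harmony: theakhhefe → theekhhefe.
Apply vowel deletion: theekhhefe → thekhhefe.
So the correct form is thekhhefe, option (D).
(C) thefhefe is wrong: it uses 1st person instead of 2nd person for person.
(B) theakhhefe is wrong: it fails to apply the sound rule(s).
(A) thekhhenge is wrong: it uses active instead of passive for voice.

D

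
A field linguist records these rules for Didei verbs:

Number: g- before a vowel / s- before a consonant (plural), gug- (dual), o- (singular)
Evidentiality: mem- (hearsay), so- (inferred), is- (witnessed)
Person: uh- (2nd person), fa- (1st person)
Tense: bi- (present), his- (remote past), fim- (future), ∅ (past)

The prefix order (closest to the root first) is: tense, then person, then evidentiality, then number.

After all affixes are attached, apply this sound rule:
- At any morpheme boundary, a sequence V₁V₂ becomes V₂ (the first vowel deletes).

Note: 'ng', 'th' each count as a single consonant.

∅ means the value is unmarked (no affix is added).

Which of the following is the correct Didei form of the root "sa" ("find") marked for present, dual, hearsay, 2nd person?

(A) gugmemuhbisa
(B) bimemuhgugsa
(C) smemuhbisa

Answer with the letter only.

A

Attach tense present bi- → bisa.
Attach person 2nd person uh- → uhbisa.
Attach evidentiality hearsay mem- → memuhbisa.
Attach number dual gug- → gugmemuhbisa.
Vowel deletion: no change.
So the correct form is gugmemuhbisa, option (A).
(B) bimemuhgugsa is wrong: it has the affixes in the wrong order.
(C) smemuhbisa is wrong: it uses plural instead of dual for number.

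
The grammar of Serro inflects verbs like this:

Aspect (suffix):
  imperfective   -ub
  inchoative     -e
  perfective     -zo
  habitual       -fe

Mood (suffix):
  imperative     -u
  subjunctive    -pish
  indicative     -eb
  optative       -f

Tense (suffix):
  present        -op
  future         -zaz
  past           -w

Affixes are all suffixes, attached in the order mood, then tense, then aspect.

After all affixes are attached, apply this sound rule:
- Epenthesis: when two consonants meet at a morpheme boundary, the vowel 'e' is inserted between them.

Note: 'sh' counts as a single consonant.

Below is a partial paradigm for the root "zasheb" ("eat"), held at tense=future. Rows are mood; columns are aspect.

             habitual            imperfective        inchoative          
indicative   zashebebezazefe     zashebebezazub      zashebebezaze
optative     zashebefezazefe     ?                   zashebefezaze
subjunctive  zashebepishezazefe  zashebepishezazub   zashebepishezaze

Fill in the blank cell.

Attach mood optative -f → zashebf.
Attach tense future -zaz → zashebfzaz.
Attach aspect imperfective -ub → zashebfzazub.
Apply epenthesis: zashebfzazub → zashebefezazub.

zashebefezazub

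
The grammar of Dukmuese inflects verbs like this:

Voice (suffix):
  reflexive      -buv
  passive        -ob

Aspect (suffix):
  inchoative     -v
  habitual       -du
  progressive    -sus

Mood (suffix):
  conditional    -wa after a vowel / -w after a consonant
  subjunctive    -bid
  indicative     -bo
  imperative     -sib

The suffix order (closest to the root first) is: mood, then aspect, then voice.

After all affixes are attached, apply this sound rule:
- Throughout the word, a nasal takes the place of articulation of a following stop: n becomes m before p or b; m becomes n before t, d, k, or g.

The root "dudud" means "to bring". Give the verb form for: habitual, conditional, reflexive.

Attach mood conditional -w (after consonant 'd') → dududw.
Attach aspect habitual -du → dududwdu.
Attach voice reflexive -buv → dududwdubuv.
Nasal assimilation: no change.

dududwdubuv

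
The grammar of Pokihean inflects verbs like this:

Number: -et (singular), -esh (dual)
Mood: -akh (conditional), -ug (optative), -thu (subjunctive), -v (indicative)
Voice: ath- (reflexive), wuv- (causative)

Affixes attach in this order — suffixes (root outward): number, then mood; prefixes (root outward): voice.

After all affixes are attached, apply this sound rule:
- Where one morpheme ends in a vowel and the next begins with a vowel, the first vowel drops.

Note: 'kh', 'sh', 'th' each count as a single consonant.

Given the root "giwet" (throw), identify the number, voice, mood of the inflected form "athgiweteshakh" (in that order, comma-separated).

Segment: ath-giwet-esh-akh.
number: -esh → dual.
voice: ath- → reflexive.
mood: -akh → conditional.

dual, reflexive, conditional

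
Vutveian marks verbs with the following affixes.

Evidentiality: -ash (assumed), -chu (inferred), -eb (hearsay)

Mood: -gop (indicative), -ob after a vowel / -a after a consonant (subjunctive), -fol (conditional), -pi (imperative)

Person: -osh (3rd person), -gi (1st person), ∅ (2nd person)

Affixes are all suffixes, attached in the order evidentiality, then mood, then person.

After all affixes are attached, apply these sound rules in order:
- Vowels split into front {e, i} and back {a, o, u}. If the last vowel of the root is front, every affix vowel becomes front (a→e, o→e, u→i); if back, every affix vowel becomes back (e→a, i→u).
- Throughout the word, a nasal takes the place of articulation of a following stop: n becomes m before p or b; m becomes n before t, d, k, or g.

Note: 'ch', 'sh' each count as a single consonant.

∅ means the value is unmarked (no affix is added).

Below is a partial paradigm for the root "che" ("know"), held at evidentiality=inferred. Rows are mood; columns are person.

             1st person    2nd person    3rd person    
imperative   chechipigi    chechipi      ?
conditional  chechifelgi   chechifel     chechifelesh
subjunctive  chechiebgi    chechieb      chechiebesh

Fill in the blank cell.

chechipiesh

Attach evidentiality inferred -chu → chechu.
Attach mood imperative -pi → chechupi.
Attach person 3rd person -osh → chechupiosh.
Apply vowel harmony: chechupiosh → chechipiesh.
Nasal assimilation: no change.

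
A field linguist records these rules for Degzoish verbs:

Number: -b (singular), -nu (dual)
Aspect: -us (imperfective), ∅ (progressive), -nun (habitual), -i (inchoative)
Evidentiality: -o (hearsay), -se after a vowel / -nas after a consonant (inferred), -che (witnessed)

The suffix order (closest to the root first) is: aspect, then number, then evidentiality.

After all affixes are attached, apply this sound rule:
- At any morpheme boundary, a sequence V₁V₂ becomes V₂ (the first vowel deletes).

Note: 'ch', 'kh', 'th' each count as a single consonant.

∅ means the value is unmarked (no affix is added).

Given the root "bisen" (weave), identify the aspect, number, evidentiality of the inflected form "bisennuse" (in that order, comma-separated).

progressive, dual, inferred

Segment: bisen-nu-se.
aspect: ∅ → progressive.
number: -nu → dual.
evidentiality: -se/nas → inferred.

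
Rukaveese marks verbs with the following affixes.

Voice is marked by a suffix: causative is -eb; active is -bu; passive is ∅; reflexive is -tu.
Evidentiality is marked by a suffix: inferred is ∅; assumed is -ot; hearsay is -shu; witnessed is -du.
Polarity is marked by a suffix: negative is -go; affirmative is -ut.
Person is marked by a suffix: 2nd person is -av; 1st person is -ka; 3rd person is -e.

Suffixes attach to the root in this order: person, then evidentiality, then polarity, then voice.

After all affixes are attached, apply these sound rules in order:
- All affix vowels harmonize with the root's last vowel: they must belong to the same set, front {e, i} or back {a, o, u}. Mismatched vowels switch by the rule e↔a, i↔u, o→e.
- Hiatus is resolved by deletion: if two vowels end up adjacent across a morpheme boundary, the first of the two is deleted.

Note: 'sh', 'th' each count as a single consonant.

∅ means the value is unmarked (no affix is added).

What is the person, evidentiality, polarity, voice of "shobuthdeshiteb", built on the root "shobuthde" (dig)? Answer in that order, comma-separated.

Segment: shobuthde-e-shu-ut-eb.
person: -e → 3rd person.
evidentiality: -shu → hearsay.
polarity: -ut → affirmative.
voice: -eb → causative.

3rd person, hearsay, affirmative, causative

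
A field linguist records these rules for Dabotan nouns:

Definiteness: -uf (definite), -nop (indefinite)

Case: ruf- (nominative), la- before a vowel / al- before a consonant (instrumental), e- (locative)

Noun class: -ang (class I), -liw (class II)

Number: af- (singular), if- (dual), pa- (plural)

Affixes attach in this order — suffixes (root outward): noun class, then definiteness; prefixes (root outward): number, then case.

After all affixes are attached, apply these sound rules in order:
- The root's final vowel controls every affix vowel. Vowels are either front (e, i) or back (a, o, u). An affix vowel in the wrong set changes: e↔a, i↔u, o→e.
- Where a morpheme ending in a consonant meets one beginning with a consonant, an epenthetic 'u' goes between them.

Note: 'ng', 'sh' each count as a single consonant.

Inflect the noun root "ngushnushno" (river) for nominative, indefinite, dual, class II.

Attach noun class class II -liw → ngushnushnoliw.
Attach number dual if- → ifngushnushnoliw.
Attach definiteness indefinite -nop → ifngushnushnoliwnop.
Attach case nominative ruf- → rufifngushnushnoliwnop.
Apply vowel harmony: rufifngushnushnoliwnop → rufufngushnushnoluwnop.
Apply epenthesis: rufufngushnushnoluwnop → rufufungushnushnoluwunop.

rufufungushnushnoluwunop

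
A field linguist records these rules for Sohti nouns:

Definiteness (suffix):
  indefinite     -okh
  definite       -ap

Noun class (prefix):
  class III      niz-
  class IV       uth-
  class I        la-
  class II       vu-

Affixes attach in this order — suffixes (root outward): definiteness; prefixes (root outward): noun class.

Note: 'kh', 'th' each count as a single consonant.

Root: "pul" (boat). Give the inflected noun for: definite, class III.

nizpulap

Attach noun class class III niz- → nizpul.
Attach definiteness definite -ap → nizpulap.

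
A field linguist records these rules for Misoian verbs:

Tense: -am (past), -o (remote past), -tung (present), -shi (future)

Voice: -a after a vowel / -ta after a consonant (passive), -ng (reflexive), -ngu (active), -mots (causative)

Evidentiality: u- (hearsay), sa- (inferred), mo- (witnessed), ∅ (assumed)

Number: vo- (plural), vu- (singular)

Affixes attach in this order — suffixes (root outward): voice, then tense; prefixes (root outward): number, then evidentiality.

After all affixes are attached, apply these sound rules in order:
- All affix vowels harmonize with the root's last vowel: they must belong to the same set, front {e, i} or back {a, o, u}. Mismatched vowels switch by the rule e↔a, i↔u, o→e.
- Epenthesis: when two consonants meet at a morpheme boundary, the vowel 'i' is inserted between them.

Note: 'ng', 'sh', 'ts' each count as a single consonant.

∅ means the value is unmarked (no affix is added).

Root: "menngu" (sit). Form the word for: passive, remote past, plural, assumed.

vomennguao

Attach number plural vo- → vomenngu.
Attach voice passive -a (after vowel 'u') → vomenngua.
evidentiality = assumed: zero marking, form stays vomenngua.
Attach tense remote past -o → vomennguao.
Vowel harmony: no change.
Epenthesis: no change.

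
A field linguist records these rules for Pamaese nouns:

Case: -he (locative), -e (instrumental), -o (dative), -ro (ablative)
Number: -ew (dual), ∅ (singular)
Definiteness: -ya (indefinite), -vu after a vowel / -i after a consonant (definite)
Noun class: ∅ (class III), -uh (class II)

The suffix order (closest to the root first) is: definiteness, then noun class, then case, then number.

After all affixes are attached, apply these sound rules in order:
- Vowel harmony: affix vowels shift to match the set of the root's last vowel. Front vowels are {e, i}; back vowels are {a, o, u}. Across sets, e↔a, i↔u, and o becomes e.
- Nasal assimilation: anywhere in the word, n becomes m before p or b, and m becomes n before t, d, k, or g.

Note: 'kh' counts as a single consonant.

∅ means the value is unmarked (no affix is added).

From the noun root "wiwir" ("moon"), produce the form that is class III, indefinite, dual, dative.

wiwiryeeew

Attach definiteness indefinite -ya → wiwirya.
noun class = class III: zero marking, form stays wiwirya.
Attach case dative -o → wiwiryao.
Attach number dual -ew → wiwiryaoew.
Apply vowel harmony: wiwiryaoew → wiwiryeeew.
Nasal assimilation: no change.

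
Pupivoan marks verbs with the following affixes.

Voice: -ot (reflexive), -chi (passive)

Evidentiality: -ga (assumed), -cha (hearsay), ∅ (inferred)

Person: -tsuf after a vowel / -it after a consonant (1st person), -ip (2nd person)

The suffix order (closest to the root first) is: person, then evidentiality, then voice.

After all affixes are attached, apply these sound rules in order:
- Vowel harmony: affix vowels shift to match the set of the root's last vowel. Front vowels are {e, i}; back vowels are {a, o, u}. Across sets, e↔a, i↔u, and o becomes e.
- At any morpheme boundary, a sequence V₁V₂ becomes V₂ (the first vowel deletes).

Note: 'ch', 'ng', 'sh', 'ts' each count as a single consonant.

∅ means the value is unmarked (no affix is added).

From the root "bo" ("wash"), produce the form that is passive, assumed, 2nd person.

bupgachu

Attach person 2nd person -ip → boip.
Attach evidentiality assumed -ga → boipga.
Attach voice passive -chi → boipgachi.
Apply vowel harmony: boipgachi → boupgachu.
Apply vowel deletion: boupgachu → bupgachu.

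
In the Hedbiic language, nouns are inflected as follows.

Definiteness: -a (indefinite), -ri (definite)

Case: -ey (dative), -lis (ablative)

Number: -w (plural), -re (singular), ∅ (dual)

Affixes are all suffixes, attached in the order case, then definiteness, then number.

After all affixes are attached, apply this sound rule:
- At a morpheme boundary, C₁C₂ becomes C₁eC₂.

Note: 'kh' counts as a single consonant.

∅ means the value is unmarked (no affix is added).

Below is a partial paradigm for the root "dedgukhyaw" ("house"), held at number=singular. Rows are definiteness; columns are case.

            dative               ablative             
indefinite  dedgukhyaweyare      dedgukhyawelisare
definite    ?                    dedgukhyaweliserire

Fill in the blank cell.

Attach case dative -ey → dedgukhyawey.
Attach definiteness definite -ri → dedgukhyaweyri.
Attach number singular -re → dedgukhyaweyrire.
Apply epenthesis: dedgukhyaweyrire → dedgukhyaweyerire.

dedgukhyaweyerire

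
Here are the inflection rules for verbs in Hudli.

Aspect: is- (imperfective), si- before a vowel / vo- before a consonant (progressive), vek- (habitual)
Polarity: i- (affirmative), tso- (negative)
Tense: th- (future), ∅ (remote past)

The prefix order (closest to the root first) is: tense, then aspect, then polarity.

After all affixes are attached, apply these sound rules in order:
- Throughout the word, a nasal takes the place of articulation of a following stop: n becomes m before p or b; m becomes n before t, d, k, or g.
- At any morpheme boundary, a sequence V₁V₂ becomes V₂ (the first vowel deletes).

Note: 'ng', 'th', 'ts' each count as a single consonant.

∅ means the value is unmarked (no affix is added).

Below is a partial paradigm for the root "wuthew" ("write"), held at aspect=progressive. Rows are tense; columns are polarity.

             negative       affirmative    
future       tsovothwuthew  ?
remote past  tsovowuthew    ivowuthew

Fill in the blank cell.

ivothwuthew

Attach tense future th- → thwuthew.
Attach aspect progressive vo- (before consonant 'th') → vothwuthew.
Attach polarity affirmative i- → ivothwuthew.
Nasal assimilation: no change.
Vowel deletion: no change.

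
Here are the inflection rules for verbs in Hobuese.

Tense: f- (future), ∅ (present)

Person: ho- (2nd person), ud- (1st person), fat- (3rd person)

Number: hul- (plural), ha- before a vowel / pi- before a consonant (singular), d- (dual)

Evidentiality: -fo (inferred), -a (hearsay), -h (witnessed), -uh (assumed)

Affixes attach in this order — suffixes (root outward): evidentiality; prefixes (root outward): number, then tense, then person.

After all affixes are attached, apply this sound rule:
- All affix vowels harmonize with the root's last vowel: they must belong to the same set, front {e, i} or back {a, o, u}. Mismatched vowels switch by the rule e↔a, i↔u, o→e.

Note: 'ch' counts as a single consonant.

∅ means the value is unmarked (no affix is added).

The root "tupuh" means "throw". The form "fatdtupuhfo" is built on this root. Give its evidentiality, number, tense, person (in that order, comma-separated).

Segment: fat-d-tupuh-fo.
evidentiality: -fo → inferred.
number: d- → dual.
tense: ∅ → present.
person: fat- → 3rd person.

inferred, dual, present, 3rd person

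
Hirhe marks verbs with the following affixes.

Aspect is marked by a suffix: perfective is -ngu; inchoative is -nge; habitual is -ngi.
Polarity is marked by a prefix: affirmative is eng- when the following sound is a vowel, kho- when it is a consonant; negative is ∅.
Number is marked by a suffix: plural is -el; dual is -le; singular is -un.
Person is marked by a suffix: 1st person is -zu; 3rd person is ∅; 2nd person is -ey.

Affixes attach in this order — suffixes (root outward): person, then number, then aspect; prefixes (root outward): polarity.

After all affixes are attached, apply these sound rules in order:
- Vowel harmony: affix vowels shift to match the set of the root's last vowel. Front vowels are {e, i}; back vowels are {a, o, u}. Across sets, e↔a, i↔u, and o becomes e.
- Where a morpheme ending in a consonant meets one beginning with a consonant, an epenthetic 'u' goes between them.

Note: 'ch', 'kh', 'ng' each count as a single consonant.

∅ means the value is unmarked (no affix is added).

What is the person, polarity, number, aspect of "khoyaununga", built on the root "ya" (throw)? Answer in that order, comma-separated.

3rd person, affirmative, singular, inchoative

Segment: kho-ya-un-nge.
person: ∅ → 3rd person.
polarity: eng/kho- → affirmative.
number: -un → singular.
aspect: -nge → inchoative.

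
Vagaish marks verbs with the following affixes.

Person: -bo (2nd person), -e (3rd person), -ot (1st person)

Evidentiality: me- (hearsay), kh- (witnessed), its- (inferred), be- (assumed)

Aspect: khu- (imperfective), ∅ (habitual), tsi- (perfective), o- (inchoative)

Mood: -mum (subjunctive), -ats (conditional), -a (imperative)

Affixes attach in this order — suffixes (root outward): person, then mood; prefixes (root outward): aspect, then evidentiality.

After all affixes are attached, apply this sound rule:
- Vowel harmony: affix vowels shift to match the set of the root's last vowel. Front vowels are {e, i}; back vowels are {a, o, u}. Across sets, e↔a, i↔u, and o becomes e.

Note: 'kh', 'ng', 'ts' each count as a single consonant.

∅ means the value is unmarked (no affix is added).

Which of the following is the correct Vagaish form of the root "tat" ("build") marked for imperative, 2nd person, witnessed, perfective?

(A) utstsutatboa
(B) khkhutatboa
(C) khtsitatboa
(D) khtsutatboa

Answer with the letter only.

Attach person 2nd person -bo → tatbo.
Attach mood imperative -a → tatboa.
Attach aspect perfective tsi- → tsitatboa.
Attach evidentiality witnessed kh- → khtsitatboa.
Apply vowel harmony: khtsitatboa → khtsutatboa.
So the correct form is khtsutatboa, option (D).
(C) khtsitatboa is wrong: it fails to apply the sound rule(s).
(A) utstsutatboa is wrong: it uses inferred instead of witnessed for evidentiality.
(B) khkhutatboa is wrong: it uses imperfective instead of perfective for aspect.

D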